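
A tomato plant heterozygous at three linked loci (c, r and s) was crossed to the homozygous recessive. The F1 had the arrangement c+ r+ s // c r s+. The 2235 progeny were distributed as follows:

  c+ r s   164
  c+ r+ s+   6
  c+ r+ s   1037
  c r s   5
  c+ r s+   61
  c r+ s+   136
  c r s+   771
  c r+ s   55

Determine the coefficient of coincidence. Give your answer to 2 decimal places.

0.62

The two rarest classes, c+ r+ s+ and c r s, are the double crossovers. Comparing them with the parentals, only the s allele has switched, so s is the middle locus and the order is r – s – c.
r–s: (300 + 11)/2235 = 0.1391; s–c: (116 + 11)/2235 = 0.0568.
Expected DCO frequency = 0.1391 × 0.0568 ≈ 0.00790; observed = 11/2235 ≈ 0.00492.
Coefficient of coincidence = 0.00492/0.00790 ≈ 0.62.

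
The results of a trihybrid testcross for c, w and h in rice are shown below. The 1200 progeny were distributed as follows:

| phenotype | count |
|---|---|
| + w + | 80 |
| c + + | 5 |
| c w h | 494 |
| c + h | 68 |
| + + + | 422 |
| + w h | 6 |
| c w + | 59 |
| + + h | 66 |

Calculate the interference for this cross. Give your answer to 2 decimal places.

0.39

The two most frequent reciprocal classes, + + + and c w h, are the parental types, so the F1 was + + + / c w h.
The two rarest classes, c + + and + w h, are the double crossovers. Comparing them with the parentals, only the c allele has switched, so c is the middle locus and the order is w – c – h.
w–c: (148 + 11)/1200 = 0.1325; c–h: (125 + 11)/1200 = 0.1133.
Expected DCO frequency = 0.1325 × 0.1133 ≈ 0.01501; observed = 11/1200 ≈ 0.00917.
Coefficient of coincidence = 0.00917/0.01501 ≈ 0.61; interference = 1 − 0.61 = 0.39.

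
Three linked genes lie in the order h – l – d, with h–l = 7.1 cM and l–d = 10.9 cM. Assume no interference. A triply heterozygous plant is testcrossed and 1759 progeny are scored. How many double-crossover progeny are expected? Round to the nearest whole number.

Map distances give recombination frequencies of 0.071 and 0.109 for the two intervals.
With no interference, expected double-crossover frequency = 0.071 × 0.109 = 0.00774.
Expected number = 0.00774 × 1759 = 13.61 ≈ 14.

14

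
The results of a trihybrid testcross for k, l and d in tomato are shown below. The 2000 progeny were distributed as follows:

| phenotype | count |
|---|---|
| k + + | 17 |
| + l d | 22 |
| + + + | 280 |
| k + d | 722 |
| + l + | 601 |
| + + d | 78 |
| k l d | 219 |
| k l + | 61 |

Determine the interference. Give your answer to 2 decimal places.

0.19

The two most frequent reciprocal classes, k + d and + l +, are the parental types, so the F1 was k + d / + l +.
The two rarest classes, k + + and + l d, are the double crossovers. Comparing them with the parentals, only the d allele has switched, so d is the middle locus and the order is k – d – l.
k–d: (139 + 39)/2000 = 0.0890; d–l: (499 + 39)/2000 = 0.2690.
Expected DCO frequency = 0.0890 × 0.2690 ≈ 0.02394; observed = 39/2000 ≈ 0.01950.
Coefficient of coincidence = 0.01950/0.02394 ≈ 0.81; interference = 1 − 0.81 = 0.19.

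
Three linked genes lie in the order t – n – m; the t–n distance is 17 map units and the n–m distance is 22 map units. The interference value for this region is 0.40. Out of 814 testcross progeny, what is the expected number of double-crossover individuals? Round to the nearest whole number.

Map distances give recombination frequencies of 0.170 and 0.220 for the two intervals.
With interference 0.40 (so coincidence = 0.60), expected double-crossover frequency = 0.170 × 0.220 × 0.60 = 0.02244.
Expected number = 0.02244 × 814 = 18.27 ≈ 18.

18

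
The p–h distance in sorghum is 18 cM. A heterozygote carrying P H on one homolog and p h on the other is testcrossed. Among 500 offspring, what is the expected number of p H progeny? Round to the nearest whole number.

45

A map distance of 18 cM corresponds to a recombination frequency of 0.180.
The F1 is P H / p h, so p H is a recombinant gamete class with expected frequency r/2 = 0.180/2 = 0.0900.
Expected number = 0.0900 × 500 = 45.00 ≈ 45.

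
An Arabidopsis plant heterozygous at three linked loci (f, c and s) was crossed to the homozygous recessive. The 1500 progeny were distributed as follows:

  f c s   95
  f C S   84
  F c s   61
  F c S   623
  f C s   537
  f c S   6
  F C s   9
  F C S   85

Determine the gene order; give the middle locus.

The two most frequent reciprocal classes, F c S and f C s, are the parental types, so the F1 was F c S / f C s.
The two rarest classes, f c S and F C s, are the double crossovers. Comparing them with the parentals, only the f allele has switched, so f is the middle locus and the order is s – f – c.

f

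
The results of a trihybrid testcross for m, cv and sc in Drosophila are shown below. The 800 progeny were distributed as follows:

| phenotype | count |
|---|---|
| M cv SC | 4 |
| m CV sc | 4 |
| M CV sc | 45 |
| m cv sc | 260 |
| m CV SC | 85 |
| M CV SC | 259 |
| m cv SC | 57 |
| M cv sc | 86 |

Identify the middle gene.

cv

The two most frequent reciprocal classes, M CV SC and m cv sc, are the parental types, so the F1 was M CV SC / m cv sc.
The two rarest classes, M cv SC and m CV sc, are the double crossovers. Comparing them with the parentals, only the cv allele has switched, so cv is the middle locus and the order is sc – cv – m.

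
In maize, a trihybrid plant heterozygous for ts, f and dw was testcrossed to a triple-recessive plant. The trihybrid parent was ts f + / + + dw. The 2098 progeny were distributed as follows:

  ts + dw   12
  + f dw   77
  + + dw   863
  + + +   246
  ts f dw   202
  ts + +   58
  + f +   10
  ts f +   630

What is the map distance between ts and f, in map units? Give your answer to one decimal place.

7.5 map units

The two rarest classes, + f + and ts + dw, are the double crossovers. Comparing them with the parentals, only the ts allele has switched, so ts is the middle locus and the order is dw – ts – f.
Crossovers in the ts–f interval produce the single-crossover classes ts + + and + f dw (58 + 77 = 135) plus the double crossovers (22).
RF(ts–f) = (135 + 22) / 2098 = 157/2098 = 0.0748 → 7.5 map units.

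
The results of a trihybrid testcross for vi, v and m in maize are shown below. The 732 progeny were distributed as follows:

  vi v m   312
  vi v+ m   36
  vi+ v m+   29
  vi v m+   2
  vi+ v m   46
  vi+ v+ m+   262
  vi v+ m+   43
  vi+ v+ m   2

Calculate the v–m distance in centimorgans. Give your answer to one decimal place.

The two most frequent reciprocal classes, vi+ v+ m+ and vi v m, are the parental types, so the F1 was vi+ v+ m+ / vi v m.
The two rarest classes, vi+ v+ m and vi v m+, are the double crossovers. Comparing them with the parentals, only the m allele has switched, so m is the middle locus and the order is vi – m – v.
Crossovers in the m–v interval produce the single-crossover classes vi+ v m+ and vi v+ m (29 + 36 = 65) plus the double crossovers (4).
RF(m–v) = (65 + 4) / 732 = 69/732 = 0.0943 → 9.4 centimorgans.

9.4 centimorgans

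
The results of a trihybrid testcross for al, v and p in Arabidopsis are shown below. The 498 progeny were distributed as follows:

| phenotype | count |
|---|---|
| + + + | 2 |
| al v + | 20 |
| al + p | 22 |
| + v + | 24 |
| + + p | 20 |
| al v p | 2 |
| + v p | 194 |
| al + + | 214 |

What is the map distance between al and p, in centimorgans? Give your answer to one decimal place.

10.0 centimorgans

The two most frequent reciprocal classes, + v p and al + +, are the parental types, so the F1 was + v p / al + +.
The two rarest classes, al v p and + + +, are the double crossovers. Comparing them with the parentals, only the al allele has switched, so al is the middle locus and the order is p – al – v.
Crossovers in the p–al interval produce the single-crossover classes + v + and al + p (24 + 22 = 46) plus the double crossovers (4).
RF(p–al) = (46 + 4) / 498 = 50/498 = 0.1004 → 10.0 centimorgans.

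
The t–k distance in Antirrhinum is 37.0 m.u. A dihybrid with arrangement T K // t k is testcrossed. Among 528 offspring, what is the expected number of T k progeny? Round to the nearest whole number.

A map distance of 37.0 m.u. corresponds to a recombination frequency of 0.370.
The F1 is T K / t k, so T k is a recombinant gamete class with expected frequency r/2 = 0.370/2 = 0.1850.
Expected number = 0.1850 × 528 = 97.68 ≈ 98.

98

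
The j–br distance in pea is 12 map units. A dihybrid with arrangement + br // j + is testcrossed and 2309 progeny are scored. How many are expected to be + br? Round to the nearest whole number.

A map distance of 12 map units corresponds to a recombination frequency of 0.120.
The F1 is + br / j +, so + br is a parental gamete class with expected frequency (1 − r)/2 = 0.880/2 = 0.4400.
Expected number = 0.4400 × 2309 = 1015.96 ≈ 1016.

1016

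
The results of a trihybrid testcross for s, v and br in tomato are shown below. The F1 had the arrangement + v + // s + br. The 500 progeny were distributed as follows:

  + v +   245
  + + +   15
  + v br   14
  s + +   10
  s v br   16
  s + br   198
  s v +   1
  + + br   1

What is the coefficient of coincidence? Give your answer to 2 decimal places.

1.17

The two rarest classes, s v + and + + br, are the double crossovers. Comparing them with the parentals, only the s allele has switched, so s is the middle locus and the order is v – s – br.
v–s: (31 + 2)/500 = 0.0660; s–br: (24 + 2)/500 = 0.0520.
Expected DCO frequency = 0.0660 × 0.0520 ≈ 0.00343; observed = 2/500 ≈ 0.00400.
Coefficient of coincidence = 0.00400/0.00343 ≈ 1.17.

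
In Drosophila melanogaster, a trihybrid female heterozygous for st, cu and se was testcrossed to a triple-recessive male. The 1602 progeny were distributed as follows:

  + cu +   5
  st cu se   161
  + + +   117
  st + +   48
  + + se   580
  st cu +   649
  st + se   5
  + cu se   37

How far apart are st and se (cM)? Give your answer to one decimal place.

The two most frequent reciprocal classes, + + se and st cu +, are the parental types, so the F1 was + + se / st cu +.
The two rarest classes, st + se and + cu +, are the double crossovers. Comparing them with the parentals, only the st allele has switched, so st is the middle locus and the order is cu – st – se.
Crossovers in the st–se interval produce the single-crossover classes + + + and st cu se (117 + 161 = 278) plus the double crossovers (10).
RF(st–se) = (278 + 10) / 1602 = 288/1602 = 0.1798 → 18.0 cM.

18.0 cM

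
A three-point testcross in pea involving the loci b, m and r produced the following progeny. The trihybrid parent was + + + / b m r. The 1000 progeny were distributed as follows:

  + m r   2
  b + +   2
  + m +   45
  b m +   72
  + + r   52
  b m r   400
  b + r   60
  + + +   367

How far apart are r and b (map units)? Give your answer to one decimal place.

12.8 map units

The two rarest classes, b + + and + m r, are the double crossovers. Comparing them with the parentals, only the b allele has switched, so b is the middle locus and the order is r – b – m.
Crossovers in the r–b interval produce the single-crossover classes + + r and b m + (52 + 72 = 124) plus the double crossovers (4).
RF(r–b) = (124 + 4) / 1000 = 128/1000 = 0.1280 → 12.8 map units.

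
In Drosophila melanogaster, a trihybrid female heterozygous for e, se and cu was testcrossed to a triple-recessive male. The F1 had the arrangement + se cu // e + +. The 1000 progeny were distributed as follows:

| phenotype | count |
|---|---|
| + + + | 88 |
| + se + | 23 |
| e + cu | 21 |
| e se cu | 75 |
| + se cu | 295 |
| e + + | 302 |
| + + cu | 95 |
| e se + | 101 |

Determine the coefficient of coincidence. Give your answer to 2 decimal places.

The two rarest classes, + se + and e + cu, are the double crossovers. Comparing them with the parentals, only the cu allele has switched, so cu is the middle locus and the order is se – cu – e.
se–cu: (196 + 44)/1000 = 0.2400; cu–e: (163 + 44)/1000 = 0.2070.
Expected DCO frequency = 0.2400 × 0.2070 ≈ 0.04968; observed = 44/1000 ≈ 0.04400.
Coefficient of coincidence = 0.04400/0.04968 ≈ 0.89.

0.89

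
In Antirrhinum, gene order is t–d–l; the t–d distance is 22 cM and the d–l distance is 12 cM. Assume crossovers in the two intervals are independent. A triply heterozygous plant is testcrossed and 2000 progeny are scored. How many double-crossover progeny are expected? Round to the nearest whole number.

Map distances give recombination frequencies of 0.220 and 0.120 for the two intervals.
With no interference, expected double-crossover frequency = 0.220 × 0.120 = 0.02640.
Expected number = 0.02640 × 2000 = 52.80 ≈ 53.

53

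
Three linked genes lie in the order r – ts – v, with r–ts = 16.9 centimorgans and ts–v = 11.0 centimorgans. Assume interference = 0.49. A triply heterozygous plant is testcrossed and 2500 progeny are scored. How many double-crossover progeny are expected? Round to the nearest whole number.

Map distances give recombination frequencies of 0.169 and 0.110 for the two intervals.
With interference 0.49 (so coincidence = 0.51), expected double-crossover frequency = 0.169 × 0.110 × 0.51 = 0.00948.
Expected number = 0.00948 × 2500 = 23.70 ≈ 24.

24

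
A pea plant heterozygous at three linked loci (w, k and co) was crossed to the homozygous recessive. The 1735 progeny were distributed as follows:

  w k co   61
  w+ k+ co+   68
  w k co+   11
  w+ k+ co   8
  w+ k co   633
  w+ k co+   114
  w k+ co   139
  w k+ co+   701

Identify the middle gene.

The two most frequent reciprocal classes, w k+ co+ and w+ k co, are the parental types, so the F1 was w k+ co+ / w+ k co.
The two rarest classes, w k co+ and w+ k+ co, are the double crossovers. Comparing them with the parentals, only the k allele has switched, so k is the middle locus and the order is w – k – co.

k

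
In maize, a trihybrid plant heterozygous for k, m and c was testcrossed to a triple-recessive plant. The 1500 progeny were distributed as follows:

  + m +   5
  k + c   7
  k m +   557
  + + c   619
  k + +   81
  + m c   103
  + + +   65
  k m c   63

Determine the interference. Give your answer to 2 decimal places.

The two most frequent reciprocal classes, + + c and k m +, are the parental types, so the F1 was + + c / k m +.
The two rarest classes, k + c and + m +, are the double crossovers. Comparing them with the parentals, only the k allele has switched, so k is the middle locus and the order is c – k – m.
c–k: (128 + 12)/1500 = 0.0933; k–m: (184 + 12)/1500 = 0.1307.
Expected DCO frequency = 0.0933 × 0.1307 ≈ 0.01219; observed = 12/1500 ≈ 0.00800.
Coefficient of coincidence = 0.00800/0.01219 ≈ 0.66; interference = 1 − 0.66 = 0.34.

0.34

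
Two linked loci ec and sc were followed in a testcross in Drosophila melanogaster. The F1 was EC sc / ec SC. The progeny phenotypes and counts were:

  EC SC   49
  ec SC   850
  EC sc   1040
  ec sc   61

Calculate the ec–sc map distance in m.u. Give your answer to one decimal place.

5.5 m.u.

The recombinant classes are EC SC and ec sc: 49 + 61 = 110.
Recombination frequency = 110/2000 = 0.0550 ≈ 5.5%, i.e. 5.5 m.u.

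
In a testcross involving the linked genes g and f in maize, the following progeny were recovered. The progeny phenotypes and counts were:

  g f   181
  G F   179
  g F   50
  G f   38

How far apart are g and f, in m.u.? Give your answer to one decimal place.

The two most frequent classes, G F (179) and g f (181), are the parental types, so the F1 was G F / g f.
The recombinant classes are G f and g F: 38 + 50 = 88.
Recombination frequency = 88/448 = 0.1964 ≈ 19.6%, i.e. 19.6 m.u.

19.6 m.u.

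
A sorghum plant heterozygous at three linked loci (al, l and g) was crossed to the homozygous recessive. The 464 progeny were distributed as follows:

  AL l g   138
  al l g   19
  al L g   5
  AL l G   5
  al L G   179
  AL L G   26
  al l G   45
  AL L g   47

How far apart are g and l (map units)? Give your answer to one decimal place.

The two most frequent reciprocal classes, al L G and AL l g, are the parental types, so the F1 was al L G / AL l g.
The two rarest classes, al L g and AL l G, are the double crossovers. Comparing them with the parentals, only the g allele has switched, so g is the middle locus and the order is al – g – l.
Crossovers in the g–l interval produce the single-crossover classes al l G and AL L g (45 + 47 = 92) plus the double crossovers (10).
RF(g–l) = (92 + 10) / 464 = 102/464 = 0.2198 → 22.0 map units.

22.0 map units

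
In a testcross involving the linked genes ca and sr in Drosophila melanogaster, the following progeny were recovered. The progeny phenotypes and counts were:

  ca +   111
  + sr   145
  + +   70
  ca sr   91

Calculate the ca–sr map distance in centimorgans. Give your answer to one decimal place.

38.6 centimorgans

The two most frequent classes, + sr (145) and ca + (111), are the parental types, so the F1 was + sr / ca +.
The recombinant classes are + + and ca sr: 70 + 91 = 161.
Recombination frequency = 161/417 = 0.3861 ≈ 38.6%, i.e. 38.6 centimorgans.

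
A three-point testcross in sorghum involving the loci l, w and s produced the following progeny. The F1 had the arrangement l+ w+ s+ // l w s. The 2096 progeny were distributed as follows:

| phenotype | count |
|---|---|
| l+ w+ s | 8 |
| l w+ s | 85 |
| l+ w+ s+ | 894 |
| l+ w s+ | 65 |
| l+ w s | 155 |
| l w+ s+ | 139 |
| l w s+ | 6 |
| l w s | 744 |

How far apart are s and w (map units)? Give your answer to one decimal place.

7.8 map units

The two rarest classes, l+ w+ s and l w s+, are the double crossovers. Comparing them with the parentals, only the s allele has switched, so s is the middle locus and the order is l – s – w.
Crossovers in the s–w interval produce the single-crossover classes l+ w s+ and l w+ s (65 + 85 = 150) plus the double crossovers (14).
RF(s–w) = (150 + 14) / 2096 = 164/2096 = 0.0782 → 7.8 map units.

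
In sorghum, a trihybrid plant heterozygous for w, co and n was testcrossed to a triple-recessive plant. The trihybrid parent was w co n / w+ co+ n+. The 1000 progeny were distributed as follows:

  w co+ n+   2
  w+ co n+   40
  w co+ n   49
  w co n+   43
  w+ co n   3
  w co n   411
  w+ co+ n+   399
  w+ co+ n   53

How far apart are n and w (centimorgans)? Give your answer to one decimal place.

10.1 centimorgans

The two rarest classes, w+ co n and w co+ n+, are the double crossovers. Comparing them with the parentals, only the w allele has switched, so w is the middle locus and the order is co – w – n.
Crossovers in the w–n interval produce the single-crossover classes w co n+ and w+ co+ n (43 + 53 = 96) plus the double crossovers (5).
RF(w–n) = (96 + 5) / 1000 = 101/1000 = 0.1010 → 10.1 centimorgans.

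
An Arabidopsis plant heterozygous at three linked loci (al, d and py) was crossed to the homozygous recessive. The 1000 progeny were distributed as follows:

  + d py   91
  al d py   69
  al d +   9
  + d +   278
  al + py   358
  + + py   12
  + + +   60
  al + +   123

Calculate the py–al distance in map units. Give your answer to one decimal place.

The two most frequent reciprocal classes, + d + and al + py, are the parental types, so the F1 was + d + / al + py.
The two rarest classes, al d + and + + py, are the double crossovers. Comparing them with the parentals, only the al allele has switched, so al is the middle locus and the order is d – al – py.
Crossovers in the al–py interval produce the single-crossover classes + d py and al + + (91 + 123 = 214) plus the double crossovers (21).
RF(al–py) = (214 + 21) / 1000 = 235/1000 = 0.2350 → 23.5 map units.

23.5 map units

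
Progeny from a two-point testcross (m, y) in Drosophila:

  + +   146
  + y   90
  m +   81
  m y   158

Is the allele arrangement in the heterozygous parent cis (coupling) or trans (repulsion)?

cis

The two most frequent classes are + + (146) and m y (158); these are the parental (non-recombinant) types.
So the F1 carried + + on one chromosome and m y on the other — the recessive alleles are on the same chromosome (cis / coupling).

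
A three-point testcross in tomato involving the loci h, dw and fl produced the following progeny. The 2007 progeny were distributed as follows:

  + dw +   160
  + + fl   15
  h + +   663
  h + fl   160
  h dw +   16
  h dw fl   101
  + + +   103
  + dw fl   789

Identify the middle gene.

The two most frequent reciprocal classes, h + + and + dw fl, are the parental types, so the F1 was h + + / + dw fl.
The two rarest classes, h dw + and + + fl, are the double crossovers. Comparing them with the parentals, only the dw allele has switched, so dw is the middle locus and the order is fl – dw – h.

dw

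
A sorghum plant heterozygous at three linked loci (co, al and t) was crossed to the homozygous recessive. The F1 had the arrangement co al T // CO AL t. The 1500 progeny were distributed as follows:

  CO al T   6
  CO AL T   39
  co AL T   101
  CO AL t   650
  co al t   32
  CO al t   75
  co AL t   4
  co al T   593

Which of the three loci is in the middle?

co

The two rarest classes, CO al T and co AL t, are the double crossovers. Comparing them with the parentals, only the co allele has switched, so co is the middle locus and the order is al – co – t.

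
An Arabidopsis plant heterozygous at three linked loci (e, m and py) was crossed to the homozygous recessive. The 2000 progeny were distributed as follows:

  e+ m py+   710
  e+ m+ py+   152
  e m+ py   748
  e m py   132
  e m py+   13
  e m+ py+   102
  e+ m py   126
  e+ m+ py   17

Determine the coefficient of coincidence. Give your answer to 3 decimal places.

The two most frequent reciprocal classes, e+ m py+ and e m+ py, are the parental types, so the F1 was e+ m py+ / e m+ py.
The two rarest classes, e m py+ and e+ m+ py, are the double crossovers. Comparing them with the parentals, only the e allele has switched, so e is the middle locus and the order is py – e – m.
py–e: (228 + 30)/2000 = 0.1290; e–m: (284 + 30)/2000 = 0.1570.
Expected DCO frequency = 0.1290 × 0.1570 ≈ 0.02025; observed = 30/2000 ≈ 0.01500.
Coefficient of coincidence = 0.01500/0.02025 ≈ 0.741.

0.741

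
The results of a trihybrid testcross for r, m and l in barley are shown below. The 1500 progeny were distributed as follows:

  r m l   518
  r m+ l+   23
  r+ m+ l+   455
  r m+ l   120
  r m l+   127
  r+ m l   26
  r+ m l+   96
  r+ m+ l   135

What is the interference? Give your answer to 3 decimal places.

0.108

The two most frequent reciprocal classes, r+ m+ l+ and r m l, are the parental types, so the F1 was r+ m+ l+ / r m l.
The two rarest classes, r m+ l+ and r+ m l, are the double crossovers. Comparing them with the parentals, only the r allele has switched, so r is the middle locus and the order is l – r – m.
l–r: (262 + 49)/1500 = 0.2073; r–m: (216 + 49)/1500 = 0.1767.
Expected DCO frequency = 0.2073 × 0.1767 ≈ 0.03663; observed = 49/1500 ≈ 0.03267.
Coefficient of coincidence = 0.03267/0.03663 ≈ 0.892; interference = 1 − 0.892 = 0.108.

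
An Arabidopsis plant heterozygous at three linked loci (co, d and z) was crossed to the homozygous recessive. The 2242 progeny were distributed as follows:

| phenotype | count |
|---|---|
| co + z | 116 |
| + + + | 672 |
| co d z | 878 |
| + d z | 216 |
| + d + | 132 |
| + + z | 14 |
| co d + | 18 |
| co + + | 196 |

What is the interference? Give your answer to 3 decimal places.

The two most frequent reciprocal classes, co d z and + + +, are the parental types, so the F1 was co d z / + + +.
The two rarest classes, co d + and + + z, are the double crossovers. Comparing them with the parentals, only the z allele has switched, so z is the middle locus and the order is co – z – d.
co–z: (412 + 32)/2242 = 0.1980; z–d: (248 + 32)/2242 = 0.1249.
Expected DCO frequency = 0.1980 × 0.1249 ≈ 0.02473; observed = 32/2242 ≈ 0.01427.
Coefficient of coincidence = 0.01427/0.02473 ≈ 0.577; interference = 1 − 0.577 = 0.423.

0.423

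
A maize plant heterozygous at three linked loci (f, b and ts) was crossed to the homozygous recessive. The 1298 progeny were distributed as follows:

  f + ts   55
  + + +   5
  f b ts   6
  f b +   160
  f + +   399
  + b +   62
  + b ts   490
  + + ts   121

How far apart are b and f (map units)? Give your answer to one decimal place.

22.5 map units

The two most frequent reciprocal classes, + b ts and f + +, are the parental types, so the F1 was + b ts / f + +.
The two rarest classes, f b ts and + + +, are the double crossovers. Comparing them with the parentals, only the f allele has switched, so f is the middle locus and the order is b – f – ts.
Crossovers in the b–f interval produce the single-crossover classes + + ts and f b + (121 + 160 = 281) plus the double crossovers (11).
RF(b–f) = (281 + 11) / 1298 = 292/1298 = 0.2250 → 22.5 map units.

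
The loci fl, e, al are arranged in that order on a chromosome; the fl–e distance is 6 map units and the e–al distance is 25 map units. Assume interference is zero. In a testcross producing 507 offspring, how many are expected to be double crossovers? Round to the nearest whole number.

8

Map distances give recombination frequencies of 0.060 and 0.250 for the two intervals.
With no interference, expected double-crossover frequency = 0.060 × 0.250 = 0.01500.
Expected number = 0.01500 × 507 = 7.60 ≈ 8.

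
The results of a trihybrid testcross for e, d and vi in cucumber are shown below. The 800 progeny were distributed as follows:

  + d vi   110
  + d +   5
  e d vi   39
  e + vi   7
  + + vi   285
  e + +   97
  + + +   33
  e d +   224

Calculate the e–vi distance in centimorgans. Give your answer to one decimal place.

10.5 centimorgans

The two most frequent reciprocal classes, e d + and + + vi, are the parental types, so the F1 was e d + / + + vi.
The two rarest classes, + d + and e + vi, are the double crossovers. Comparing them with the parentals, only the e allele has switched, so e is the middle locus and the order is vi – e – d.
Crossovers in the vi–e interval produce the single-crossover classes e d vi and + + + (39 + 33 = 72) plus the double crossovers (12).
RF(vi–e) = (72 + 12) / 800 = 84/800 = 0.1050 → 10.5 centimorgans.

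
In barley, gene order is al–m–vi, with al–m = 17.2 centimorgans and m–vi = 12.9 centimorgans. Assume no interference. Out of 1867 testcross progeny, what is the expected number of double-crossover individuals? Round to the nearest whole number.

Map distances give recombination frequencies of 0.172 and 0.129 for the two intervals.
With no interference, expected double-crossover frequency = 0.172 × 0.129 = 0.02219.
Expected number = 0.02219 × 1867 = 41.42 ≈ 41.

41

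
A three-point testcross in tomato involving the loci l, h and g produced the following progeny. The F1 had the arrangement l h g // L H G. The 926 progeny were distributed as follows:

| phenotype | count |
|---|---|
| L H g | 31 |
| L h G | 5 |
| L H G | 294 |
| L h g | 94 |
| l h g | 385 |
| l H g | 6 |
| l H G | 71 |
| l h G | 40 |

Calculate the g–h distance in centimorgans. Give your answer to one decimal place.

8.9 centimorgans

The two rarest classes, l H g and L h G, are the double crossovers. Comparing them with the parentals, only the h allele has switched, so h is the middle locus and the order is g – h – l.
Crossovers in the g–h interval produce the single-crossover classes l h G and L H g (40 + 31 = 71) plus the double crossovers (11).
RF(g–h) = (71 + 11) / 926 = 82/926 = 0.0886 → 8.9 centimorgans.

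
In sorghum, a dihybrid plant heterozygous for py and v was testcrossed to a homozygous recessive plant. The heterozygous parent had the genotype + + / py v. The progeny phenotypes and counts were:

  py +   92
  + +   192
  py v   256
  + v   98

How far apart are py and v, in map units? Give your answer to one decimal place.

The recombinant classes are + v and py +: 98 + 92 = 190.
Recombination frequency = 190/638 = 0.2978 ≈ 29.8%, i.e. 29.8 map units.

29.8 map units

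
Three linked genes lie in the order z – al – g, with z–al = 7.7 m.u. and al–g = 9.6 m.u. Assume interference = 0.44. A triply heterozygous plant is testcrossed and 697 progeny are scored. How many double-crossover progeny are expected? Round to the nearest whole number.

Map distances give recombination frequencies of 0.077 and 0.096 for the two intervals.
With interference 0.44 (so coincidence = 0.56), expected double-crossover frequency = 0.077 × 0.096 × 0.56 = 0.00414.
Expected number = 0.00414 × 697 = 2.89 ≈ 3.

3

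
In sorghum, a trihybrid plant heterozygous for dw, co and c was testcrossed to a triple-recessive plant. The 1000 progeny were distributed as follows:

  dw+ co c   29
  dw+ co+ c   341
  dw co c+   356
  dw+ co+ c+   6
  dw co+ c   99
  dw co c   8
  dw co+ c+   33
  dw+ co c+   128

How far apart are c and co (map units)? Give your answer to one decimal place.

The two most frequent reciprocal classes, dw+ co+ c and dw co c+, are the parental types, so the F1 was dw+ co+ c / dw co c+.
The two rarest classes, dw+ co+ c+ and dw co c, are the double crossovers. Comparing them with the parentals, only the c allele has switched, so c is the middle locus and the order is dw – c – co.
Crossovers in the c–co interval produce the single-crossover classes dw+ co c and dw co+ c+ (29 + 33 = 62) plus the double crossovers (14).
RF(c–co) = (62 + 14) / 1000 = 76/1000 = 0.0760 → 7.6 map units.

7.6 map units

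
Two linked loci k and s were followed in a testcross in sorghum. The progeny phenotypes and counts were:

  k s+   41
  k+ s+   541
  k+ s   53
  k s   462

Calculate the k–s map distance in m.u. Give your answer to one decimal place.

The two most frequent classes, k+ s+ (541) and k s (462), are the parental types, so the F1 was k+ s+ / k s.
The recombinant classes are k+ s and k s+: 53 + 41 = 94.
Recombination frequency = 94/1097 = 0.0857 ≈ 8.6%, i.e. 8.6 m.u.

8.6 m.u.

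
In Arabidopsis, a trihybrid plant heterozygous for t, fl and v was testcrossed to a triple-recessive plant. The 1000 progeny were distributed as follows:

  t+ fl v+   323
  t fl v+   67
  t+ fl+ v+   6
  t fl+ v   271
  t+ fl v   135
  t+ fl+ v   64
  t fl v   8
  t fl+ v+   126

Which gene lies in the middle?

The two most frequent reciprocal classes, t+ fl v+ and t fl+ v, are the parental types, so the F1 was t+ fl v+ / t fl+ v.
The two rarest classes, t+ fl+ v+ and t fl v, are the double crossovers. Comparing them with the parentals, only the fl allele has switched, so fl is the middle locus and the order is t – fl – v.

fl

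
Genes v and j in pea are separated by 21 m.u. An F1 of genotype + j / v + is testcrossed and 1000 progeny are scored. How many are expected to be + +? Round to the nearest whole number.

105

A map distance of 21 m.u. corresponds to a recombination frequency of 0.210.
The F1 is + j / v +, so + + is a recombinant gamete class with expected frequency r/2 = 0.210/2 = 0.1050.
Expected number = 0.1050 × 1000 = 105.00 ≈ 105.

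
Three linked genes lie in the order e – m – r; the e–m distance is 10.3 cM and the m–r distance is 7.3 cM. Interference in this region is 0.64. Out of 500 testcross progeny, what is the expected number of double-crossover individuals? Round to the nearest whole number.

Map distances give recombination frequencies of 0.103 and 0.073 for the two intervals.
With interference 0.64 (so coincidence = 0.36), expected double-crossover frequency = 0.103 × 0.073 × 0.36 = 0.00271.
Expected number = 0.00271 × 500 = 1.35 ≈ 1.

1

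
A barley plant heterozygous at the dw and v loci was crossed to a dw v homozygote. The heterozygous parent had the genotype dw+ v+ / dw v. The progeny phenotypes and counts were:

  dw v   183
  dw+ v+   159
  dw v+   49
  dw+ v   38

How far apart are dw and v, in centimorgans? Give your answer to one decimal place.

The recombinant classes are dw+ v and dw v+: 38 + 49 = 87.
Recombination frequency = 87/429 = 0.2028 ≈ 20.3%, i.e. 20.3 centimorgans.

20.3 centimorgans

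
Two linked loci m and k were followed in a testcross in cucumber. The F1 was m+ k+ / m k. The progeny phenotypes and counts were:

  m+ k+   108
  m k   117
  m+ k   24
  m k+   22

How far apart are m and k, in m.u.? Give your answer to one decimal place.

The recombinant classes are m+ k and m k+: 24 + 22 = 46.
Recombination frequency = 46/271 = 0.1697 ≈ 17.0%, i.e. 17.0 m.u.

17.0 m.u.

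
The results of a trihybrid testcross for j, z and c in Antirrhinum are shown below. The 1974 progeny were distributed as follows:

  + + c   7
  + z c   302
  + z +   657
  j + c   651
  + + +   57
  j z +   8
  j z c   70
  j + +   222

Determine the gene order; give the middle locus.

j

The two most frequent reciprocal classes, + z + and j + c, are the parental types, so the F1 was + z + / j + c.
The two rarest classes, j z + and + + c, are the double crossovers. Comparing them with the parentals, only the j allele has switched, so j is the middle locus and the order is c – j – z.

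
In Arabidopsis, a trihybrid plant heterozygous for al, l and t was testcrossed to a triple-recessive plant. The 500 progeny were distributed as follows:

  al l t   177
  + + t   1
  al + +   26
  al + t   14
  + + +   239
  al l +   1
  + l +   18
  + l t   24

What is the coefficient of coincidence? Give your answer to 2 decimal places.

The two most frequent reciprocal classes, + + + and al l t, are the parental types, so the F1 was + + + / al l t.
The two rarest classes, + + t and al l +, are the double crossovers. Comparing them with the parentals, only the t allele has switched, so t is the middle locus and the order is al – t – l.
al–t: (50 + 2)/500 = 0.1040; t–l: (32 + 2)/500 = 0.0680.
Expected DCO frequency = 0.1040 × 0.0680 ≈ 0.00707; observed = 2/500 ≈ 0.00400.
Coefficient of coincidence = 0.00400/0.00707 ≈ 0.57.

0.57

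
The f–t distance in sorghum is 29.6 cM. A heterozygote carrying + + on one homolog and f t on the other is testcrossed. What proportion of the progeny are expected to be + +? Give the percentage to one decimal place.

35.2%

A map distance of 29.6 cM corresponds to a recombination frequency of 0.296.
The F1 is + + / f t, so + + is a parental gamete class with expected frequency (1 − r)/2 = 0.704/2 = 0.3520.
That is 0.3520 = 35.2% of the progeny.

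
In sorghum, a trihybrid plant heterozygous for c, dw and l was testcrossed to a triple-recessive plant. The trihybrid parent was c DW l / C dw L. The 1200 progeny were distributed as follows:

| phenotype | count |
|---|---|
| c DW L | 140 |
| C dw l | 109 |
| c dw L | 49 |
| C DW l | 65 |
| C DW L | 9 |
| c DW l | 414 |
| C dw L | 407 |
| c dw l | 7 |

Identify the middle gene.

dw

The two rarest classes, c dw l and C DW L, are the double crossovers. Comparing them with the parentals, only the dw allele has switched, so dw is the middle locus and the order is l – dw – c.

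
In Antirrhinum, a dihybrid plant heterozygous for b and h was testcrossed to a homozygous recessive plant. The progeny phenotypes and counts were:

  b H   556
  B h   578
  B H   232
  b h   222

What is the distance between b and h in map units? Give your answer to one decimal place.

The two most frequent classes, B h (578) and b H (556), are the parental types, so the F1 was B h / b H.
The recombinant classes are B H and b h: 232 + 222 = 454.
Recombination frequency = 454/1588 = 0.2859 ≈ 28.6%, i.e. 28.6 map units.

28.6 map units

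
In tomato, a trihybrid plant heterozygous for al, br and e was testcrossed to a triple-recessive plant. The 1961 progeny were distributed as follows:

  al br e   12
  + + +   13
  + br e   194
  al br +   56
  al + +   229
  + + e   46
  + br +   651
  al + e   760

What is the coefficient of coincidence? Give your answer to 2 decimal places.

0.86

The two most frequent reciprocal classes, al + e and + br +, are the parental types, so the F1 was al + e / + br +.
The two rarest classes, al br e and + + +, are the double crossovers. Comparing them with the parentals, only the br allele has switched, so br is the middle locus and the order is e – br – al.
e–br: (423 + 25)/1961 = 0.2285; br–al: (102 + 25)/1961 = 0.0648.
Expected DCO frequency = 0.2285 × 0.0648 ≈ 0.01481; observed = 25/1961 ≈ 0.01275.
Coefficient of coincidence = 0.01275/0.01481 ≈ 0.86.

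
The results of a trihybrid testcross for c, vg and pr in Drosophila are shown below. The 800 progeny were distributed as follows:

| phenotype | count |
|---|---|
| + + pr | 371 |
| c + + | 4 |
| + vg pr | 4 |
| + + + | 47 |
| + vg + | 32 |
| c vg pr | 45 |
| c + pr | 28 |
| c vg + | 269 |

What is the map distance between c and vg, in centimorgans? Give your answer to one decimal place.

8.5 centimorgans

The two most frequent reciprocal classes, + + pr and c vg +, are the parental types, so the F1 was + + pr / c vg +.
The two rarest classes, + vg pr and c + +, are the double crossovers. Comparing them with the parentals, only the vg allele has switched, so vg is the middle locus and the order is pr – vg – c.
Crossovers in the vg–c interval produce the single-crossover classes c + pr and + vg + (28 + 32 = 60) plus the double crossovers (8).
RF(vg–c) = (60 + 8) / 800 = 68/800 = 0.0850 → 8.5 centimorgans.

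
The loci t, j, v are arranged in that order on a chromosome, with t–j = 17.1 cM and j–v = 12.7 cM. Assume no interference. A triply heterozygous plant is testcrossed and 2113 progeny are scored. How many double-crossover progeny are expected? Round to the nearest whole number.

46

Map distances give recombination frequencies of 0.171 and 0.127 for the two intervals.
With no interference, expected double-crossover frequency = 0.171 × 0.127 = 0.02172.
Expected number = 0.02172 × 2113 = 45.89 ≈ 46.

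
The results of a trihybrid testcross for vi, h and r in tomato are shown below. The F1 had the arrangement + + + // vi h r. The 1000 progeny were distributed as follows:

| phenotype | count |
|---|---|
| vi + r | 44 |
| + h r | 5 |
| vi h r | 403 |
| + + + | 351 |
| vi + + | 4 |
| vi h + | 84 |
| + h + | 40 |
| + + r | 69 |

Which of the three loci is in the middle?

The two rarest classes, vi + + and + h r, are the double crossovers. Comparing them with the parentals, only the vi allele has switched, so vi is the middle locus and the order is r – vi – h.

vi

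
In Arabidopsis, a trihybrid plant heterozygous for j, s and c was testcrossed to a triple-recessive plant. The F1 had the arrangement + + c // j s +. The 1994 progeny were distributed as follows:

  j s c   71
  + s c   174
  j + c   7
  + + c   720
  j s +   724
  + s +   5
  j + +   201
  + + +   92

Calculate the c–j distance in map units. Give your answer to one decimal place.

8.8 map units

The two rarest classes, j + c and + s +, are the double crossovers. Comparing them with the parentals, only the j allele has switched, so j is the middle locus and the order is c – j – s.
Crossovers in the c–j interval produce the single-crossover classes + + + and j s c (92 + 71 = 163) plus the double crossovers (12).
RF(c–j) = (163 + 12) / 1994 = 175/1994 = 0.0878 → 8.8 map units.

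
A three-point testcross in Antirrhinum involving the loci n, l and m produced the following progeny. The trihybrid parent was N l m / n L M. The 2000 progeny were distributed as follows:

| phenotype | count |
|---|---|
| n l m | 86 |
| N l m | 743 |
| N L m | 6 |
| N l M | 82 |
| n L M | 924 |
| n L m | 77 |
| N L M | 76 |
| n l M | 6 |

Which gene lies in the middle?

The two rarest classes, N L m and n l M, are the double crossovers. Comparing them with the parentals, only the l allele has switched, so l is the middle locus and the order is n – l – m.

l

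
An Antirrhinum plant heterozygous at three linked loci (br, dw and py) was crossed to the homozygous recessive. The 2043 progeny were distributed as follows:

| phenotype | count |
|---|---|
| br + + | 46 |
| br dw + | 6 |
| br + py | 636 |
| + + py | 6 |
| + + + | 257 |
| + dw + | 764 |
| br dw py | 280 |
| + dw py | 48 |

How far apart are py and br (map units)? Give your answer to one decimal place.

5.2 map units

The two most frequent reciprocal classes, + dw + and br + py, are the parental types, so the F1 was + dw + / br + py.
The two rarest classes, br dw + and + + py, are the double crossovers. Comparing them with the parentals, only the br allele has switched, so br is the middle locus and the order is dw – br – py.
Crossovers in the br–py interval produce the single-crossover classes + dw py and br + + (48 + 46 = 94) plus the double crossovers (12).
RF(br–py) = (94 + 12) / 2043 = 106/2043 = 0.0519 → 5.2 map units.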